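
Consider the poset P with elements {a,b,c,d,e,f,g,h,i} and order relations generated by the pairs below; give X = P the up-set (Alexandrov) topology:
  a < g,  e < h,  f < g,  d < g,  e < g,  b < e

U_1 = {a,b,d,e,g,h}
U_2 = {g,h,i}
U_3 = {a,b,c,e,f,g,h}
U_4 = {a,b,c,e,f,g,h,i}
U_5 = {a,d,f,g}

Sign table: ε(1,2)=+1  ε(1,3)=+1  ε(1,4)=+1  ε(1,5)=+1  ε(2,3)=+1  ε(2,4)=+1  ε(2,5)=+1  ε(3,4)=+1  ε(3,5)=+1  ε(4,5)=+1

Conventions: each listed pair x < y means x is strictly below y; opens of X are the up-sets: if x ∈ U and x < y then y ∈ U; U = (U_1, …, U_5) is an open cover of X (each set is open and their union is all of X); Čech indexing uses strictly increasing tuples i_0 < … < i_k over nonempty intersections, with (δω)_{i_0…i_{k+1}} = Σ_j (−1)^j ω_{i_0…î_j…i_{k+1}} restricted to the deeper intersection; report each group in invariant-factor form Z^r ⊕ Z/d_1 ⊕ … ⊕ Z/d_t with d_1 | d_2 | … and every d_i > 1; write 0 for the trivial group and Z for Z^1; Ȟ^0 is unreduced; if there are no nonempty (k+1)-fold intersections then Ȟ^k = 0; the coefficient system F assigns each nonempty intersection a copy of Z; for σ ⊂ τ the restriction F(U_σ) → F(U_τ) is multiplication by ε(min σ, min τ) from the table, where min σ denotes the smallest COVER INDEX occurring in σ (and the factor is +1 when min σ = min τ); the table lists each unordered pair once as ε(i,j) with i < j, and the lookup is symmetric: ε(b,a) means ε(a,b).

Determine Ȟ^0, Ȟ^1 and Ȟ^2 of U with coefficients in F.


nerve of the cover:
  U12={g,h} U13={a,b,e,g,h} U14={a,b,e,g,h} U15={a,d,g} U23={g,h} U24={g,h,i} U25={g} U34={a,b,c,e,f,g,h} U35={a,f,g} U45={a,f,g}
  U123={g,h} U124={g,h} U125={g} U134={a,b,e,g,h} U135={a,g} U145={a,g} U234={g,h} U235={g} U245={g} U345={a,f,g}
  U1234={g,h} U1235={g} U1245={g} U1345={a,g} U2345={g}
  U12345={g}
C dims 5,10,10,5; δ0: rk 4, SNF 1^4; δ1: rk 6, SNF 1^6; δ2: rk 4, SNF 1^4
Ȟ^0 = (5 − 4) − 0 = 1, so Ȟ^0 ≅ Z
Ȟ^1 = (10 − 6) − 4 = 0, so Ȟ^1 ≅ 0
Ȟ^2 = (10 − 4) − 6 = 0, so Ȟ^2 ≅ 0

Ȟ^0 = Z, Ȟ^1 = 0, Ȟ^2 = 0


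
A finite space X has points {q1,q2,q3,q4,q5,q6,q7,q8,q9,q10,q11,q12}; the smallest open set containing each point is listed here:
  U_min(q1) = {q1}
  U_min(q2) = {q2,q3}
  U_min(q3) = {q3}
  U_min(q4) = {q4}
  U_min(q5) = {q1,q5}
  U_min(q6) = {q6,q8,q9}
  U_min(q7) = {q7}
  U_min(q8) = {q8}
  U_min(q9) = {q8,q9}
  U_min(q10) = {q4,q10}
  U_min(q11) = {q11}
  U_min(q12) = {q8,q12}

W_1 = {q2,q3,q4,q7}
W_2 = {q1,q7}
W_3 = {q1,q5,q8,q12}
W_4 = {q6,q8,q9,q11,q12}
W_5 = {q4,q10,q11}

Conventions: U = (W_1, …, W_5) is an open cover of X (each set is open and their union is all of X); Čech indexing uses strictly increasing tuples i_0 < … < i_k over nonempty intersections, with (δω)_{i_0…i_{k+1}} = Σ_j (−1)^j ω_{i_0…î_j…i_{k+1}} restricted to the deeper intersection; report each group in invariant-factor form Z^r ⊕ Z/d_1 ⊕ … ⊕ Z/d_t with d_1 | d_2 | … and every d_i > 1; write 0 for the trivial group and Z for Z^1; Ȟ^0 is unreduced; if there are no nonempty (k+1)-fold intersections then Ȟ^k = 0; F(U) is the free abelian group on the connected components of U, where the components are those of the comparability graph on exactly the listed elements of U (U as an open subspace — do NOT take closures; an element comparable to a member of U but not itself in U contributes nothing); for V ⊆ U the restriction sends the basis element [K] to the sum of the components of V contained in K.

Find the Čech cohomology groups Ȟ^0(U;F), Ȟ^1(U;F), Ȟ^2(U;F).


Ȟ^0 = Z^6, Ȟ^1 = 0, Ȟ^2 = 0

nonempty overlaps:
  W12={q7} W15={q4} W23={q1} W34={q8,q12} W45={q11}
components per intersection:
  W1: {q2,q3} {q4} {q7}
  W2: {q1} {q7}
  W3: {q1,q5} {q8,q12}
  W4: {q6,q8,q9,q12} {q11}
  W5: {q4,q10} {q11}
  W12: {q7}
  W15: {q4}
  W23: {q1}
  W34: {q8,q12}
  W45: {q11}
C dims 11,5; δ0: rk 5, SNF 1^5
degree 0: 11−5−0 = 6 → Ȟ^0 ≅ Z^6
degree 1: 5−0−5 = 0 → Ȟ^1 ≅ 0
degree 2: 0−0−0 = 0 → Ȟ^2 ≅ 0


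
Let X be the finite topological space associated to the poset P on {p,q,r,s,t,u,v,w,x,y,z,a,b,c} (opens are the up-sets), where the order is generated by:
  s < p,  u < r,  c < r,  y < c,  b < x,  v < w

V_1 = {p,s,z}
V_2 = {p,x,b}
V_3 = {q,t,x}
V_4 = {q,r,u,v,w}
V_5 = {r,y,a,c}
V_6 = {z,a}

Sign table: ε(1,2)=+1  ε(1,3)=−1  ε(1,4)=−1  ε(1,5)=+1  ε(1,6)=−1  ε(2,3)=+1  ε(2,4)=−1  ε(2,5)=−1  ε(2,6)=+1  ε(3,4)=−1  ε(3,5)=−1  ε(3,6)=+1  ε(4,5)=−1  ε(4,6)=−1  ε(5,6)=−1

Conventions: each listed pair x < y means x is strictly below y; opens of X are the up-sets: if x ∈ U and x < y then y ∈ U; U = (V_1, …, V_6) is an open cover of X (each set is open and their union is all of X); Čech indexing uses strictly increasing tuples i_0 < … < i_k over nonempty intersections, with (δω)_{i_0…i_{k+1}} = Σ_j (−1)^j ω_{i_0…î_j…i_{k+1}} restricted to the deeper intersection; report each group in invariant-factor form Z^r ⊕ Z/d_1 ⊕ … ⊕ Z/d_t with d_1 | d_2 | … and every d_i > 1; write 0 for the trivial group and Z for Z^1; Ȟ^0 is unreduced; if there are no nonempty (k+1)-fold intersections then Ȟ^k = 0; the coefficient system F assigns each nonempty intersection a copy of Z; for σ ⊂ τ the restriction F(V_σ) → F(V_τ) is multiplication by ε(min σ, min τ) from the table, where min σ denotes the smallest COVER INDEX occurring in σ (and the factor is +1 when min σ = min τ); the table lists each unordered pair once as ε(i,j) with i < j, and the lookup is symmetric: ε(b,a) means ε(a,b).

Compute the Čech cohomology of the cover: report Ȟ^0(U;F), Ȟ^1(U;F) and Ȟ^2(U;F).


Ȟ^0 ≅ Z, Ȟ^1 ≅ Z, Ȟ^2 ≅ 0

cover nerve:
  V12={p} V16={z} V23={x} V34={q} V45={r} V56={a}
C dims 6,6; δ0: rk 5, SNF 1^5
Ȟ^0: (6−5)−0=1 ⇒ Z
Ȟ^1: (6−0)−5=1 ⇒ Z
Ȟ^2: (0−0)−0=0 ⇒ 0


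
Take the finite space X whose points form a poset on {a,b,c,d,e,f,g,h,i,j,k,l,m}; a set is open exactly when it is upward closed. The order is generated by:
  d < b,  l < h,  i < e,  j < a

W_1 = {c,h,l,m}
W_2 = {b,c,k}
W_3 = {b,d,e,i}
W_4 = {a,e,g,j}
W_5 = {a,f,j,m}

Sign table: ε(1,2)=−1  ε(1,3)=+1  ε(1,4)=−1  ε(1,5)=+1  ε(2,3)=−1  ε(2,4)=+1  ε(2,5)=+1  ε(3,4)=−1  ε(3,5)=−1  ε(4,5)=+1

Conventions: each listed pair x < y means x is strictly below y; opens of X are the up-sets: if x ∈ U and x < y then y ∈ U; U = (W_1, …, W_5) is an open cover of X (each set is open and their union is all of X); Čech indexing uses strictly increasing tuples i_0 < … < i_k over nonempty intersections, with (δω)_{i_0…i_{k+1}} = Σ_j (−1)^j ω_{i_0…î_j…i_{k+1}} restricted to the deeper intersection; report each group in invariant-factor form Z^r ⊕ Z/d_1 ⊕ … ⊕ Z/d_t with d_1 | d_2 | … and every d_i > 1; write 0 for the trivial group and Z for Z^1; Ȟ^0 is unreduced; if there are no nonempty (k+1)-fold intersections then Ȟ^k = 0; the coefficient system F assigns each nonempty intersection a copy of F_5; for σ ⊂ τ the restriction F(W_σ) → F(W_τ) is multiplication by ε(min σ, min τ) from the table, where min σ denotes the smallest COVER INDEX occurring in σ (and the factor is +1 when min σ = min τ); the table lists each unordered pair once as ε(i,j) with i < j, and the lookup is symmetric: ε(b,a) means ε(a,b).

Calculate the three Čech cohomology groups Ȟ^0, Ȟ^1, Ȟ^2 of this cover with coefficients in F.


Ȟ^0(U;F) ≅ 0,  Ȟ^1(U;F) ≅ 0,  Ȟ^2(U;F) ≅ 0

nerve of the cover:
  W12={c} W15={m} W23={b} W34={e} W45={a,j}
C dims 5,5; δ0: rk_F5 5
Ȟ^0 = (5 − 5) − 0 = 0, so Ȟ^0 ≅ 0
Ȟ^1 = (5 − 0) − 5 = 0, so Ȟ^1 ≅ 0
Ȟ^2 = (0 − 0) − 0 = 0, so Ȟ^2 ≅ 0


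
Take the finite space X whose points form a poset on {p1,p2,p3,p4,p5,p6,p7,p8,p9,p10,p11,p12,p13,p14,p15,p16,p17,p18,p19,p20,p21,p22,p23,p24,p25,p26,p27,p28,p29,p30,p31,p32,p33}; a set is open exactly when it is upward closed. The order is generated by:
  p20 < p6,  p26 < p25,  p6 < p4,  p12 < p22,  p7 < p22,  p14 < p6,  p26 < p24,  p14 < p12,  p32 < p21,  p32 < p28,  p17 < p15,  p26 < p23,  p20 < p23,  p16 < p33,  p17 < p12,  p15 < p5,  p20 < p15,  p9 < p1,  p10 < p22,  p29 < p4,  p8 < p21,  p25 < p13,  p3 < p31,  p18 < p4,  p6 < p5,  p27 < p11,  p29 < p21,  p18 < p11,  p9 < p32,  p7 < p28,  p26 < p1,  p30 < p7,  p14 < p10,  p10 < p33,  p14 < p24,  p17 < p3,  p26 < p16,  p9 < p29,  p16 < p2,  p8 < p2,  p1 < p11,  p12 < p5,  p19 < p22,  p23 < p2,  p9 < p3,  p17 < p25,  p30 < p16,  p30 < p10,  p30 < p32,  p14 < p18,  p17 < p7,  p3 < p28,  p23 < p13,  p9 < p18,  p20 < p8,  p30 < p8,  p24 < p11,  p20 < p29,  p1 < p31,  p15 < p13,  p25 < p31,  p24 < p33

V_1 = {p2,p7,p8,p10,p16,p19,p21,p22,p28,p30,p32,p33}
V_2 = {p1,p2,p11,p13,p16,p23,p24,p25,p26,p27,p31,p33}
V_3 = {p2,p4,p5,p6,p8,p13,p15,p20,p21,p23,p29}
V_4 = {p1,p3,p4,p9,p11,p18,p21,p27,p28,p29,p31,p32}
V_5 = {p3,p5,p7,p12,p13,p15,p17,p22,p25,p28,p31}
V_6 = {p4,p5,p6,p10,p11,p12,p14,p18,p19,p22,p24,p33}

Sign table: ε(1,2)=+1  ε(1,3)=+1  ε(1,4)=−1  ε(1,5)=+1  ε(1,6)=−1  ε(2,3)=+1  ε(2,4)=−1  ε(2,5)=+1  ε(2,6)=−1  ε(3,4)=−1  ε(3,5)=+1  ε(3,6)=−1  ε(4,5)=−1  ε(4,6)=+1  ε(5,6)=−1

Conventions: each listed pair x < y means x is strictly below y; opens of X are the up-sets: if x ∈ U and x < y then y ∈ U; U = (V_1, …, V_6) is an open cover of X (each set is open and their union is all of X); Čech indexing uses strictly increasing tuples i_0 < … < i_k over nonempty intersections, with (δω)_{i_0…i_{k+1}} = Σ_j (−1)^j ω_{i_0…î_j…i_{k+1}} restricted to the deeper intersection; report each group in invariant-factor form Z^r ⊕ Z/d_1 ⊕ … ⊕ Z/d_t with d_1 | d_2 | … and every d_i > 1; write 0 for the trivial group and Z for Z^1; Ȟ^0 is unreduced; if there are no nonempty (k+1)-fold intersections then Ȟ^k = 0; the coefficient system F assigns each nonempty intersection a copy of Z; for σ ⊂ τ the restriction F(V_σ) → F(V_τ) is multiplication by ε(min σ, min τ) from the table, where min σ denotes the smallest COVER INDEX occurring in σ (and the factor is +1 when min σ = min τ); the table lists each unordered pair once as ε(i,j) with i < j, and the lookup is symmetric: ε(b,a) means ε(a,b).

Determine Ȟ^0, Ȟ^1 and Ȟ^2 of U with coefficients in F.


Ȟ^0 = Z; Ȟ^1 = 0; Ȟ^2 = Z/2

nerve simplices:
  V12={p2,p16,p33} V13={p2,p8,p21} V14={p21,p28,p32} V15={p7,p22,p28} V16={p10,p19,p22,p33} V23={p2,p13,p23} V24={p1,p11,p27,p31} V25={p13,p25,p31} V26={p11,p24,p33} V34={p4,p21,p29} V35={p5,p13,p15} V36={p4,p5,p6} V45={p3,p28,p31} V46={p4,p11,p18} V56={p5,p12,p22}
  V123={p2} V126={p33} V134={p21} V145={p28} V156={p22} V235={p13} V245={p31} V246={p11} V346={p4} V356={p5}
C dims 6,15,10; δ0: rk 5, SNF 1^5; δ1: rk 10, SNF 1^9·2
degree 0: 6−5−0 = 1 → Ȟ^0 ≅ Z
degree 1: 15−10−5 = 0 → Ȟ^1 ≅ 0
degree 2: 10−0−10 = 0 plus torsion [2] → Ȟ^2 ≅ Z/2


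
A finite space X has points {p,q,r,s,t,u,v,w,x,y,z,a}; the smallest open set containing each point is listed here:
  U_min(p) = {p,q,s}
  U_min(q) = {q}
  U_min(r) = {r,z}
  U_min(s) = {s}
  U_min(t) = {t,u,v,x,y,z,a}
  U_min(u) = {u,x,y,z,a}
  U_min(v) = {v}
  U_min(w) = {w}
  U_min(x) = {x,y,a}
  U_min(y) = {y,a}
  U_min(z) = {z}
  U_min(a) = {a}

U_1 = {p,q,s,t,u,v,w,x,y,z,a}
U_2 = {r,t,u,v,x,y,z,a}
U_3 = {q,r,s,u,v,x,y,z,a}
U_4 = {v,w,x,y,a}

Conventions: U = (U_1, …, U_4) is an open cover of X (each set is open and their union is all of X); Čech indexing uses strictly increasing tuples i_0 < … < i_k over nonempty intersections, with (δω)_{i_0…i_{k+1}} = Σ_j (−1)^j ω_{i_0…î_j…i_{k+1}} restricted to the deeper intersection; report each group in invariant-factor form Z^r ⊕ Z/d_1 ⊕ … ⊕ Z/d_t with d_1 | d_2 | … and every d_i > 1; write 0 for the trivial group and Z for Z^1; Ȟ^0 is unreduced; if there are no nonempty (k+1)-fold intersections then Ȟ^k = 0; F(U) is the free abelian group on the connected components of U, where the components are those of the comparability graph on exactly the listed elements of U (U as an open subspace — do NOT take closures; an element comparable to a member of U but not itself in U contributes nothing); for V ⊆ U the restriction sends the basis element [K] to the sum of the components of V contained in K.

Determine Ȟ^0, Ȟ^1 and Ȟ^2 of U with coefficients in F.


nonempty overlaps:
  U12={t,u,v,x,y,z,a} U13={q,s,u,v,x,y,z,a} U14={v,w,x,y,a} U23={r,u,v,x,y,z,a} U24={v,x,y,a} U34={v,x,y,a}
  U123={u,v,x,y,z,a} U124={v,x,y,a} U134={v,x,y,a} U234={v,x,y,a}
  U1234={v,x,y,a}
components per intersection:
  U1: {p,q,s} {t,u,v,x,y,z,a} {w}
  U2: {r,t,u,v,x,y,z,a}
  U3: {q} {r,u,x,y,z,a} {s} {v}
  U4: {v} {w} {x,y,a}
  U12: {t,u,v,x,y,z,a}
  U13: {q} {s} {u,x,y,z,a} {v}
  U14: {v} {w} {x,y,a}
  U23: {r,u,x,y,z,a} {v}
  U24: {v} {x,y,a}
  U34: {v} {x,y,a}
  U123: {u,x,y,z,a} {v}
  U124: {v} {x,y,a}
  U134: {v} {x,y,a}
  U234: {v} {x,y,a}
  U1234: {v} {x,y,a}
C dims 11,14,8,2; δ0: rk 8, SNF 1^8; δ1: rk 6, SNF 1^6; δ2: rk 2, SNF 1^2
degree 0: 11−8−0 = 3 → Ȟ^0 ≅ Z^3
degree 1: 14−6−8 = 0 → Ȟ^1 ≅ 0
degree 2: 8−2−6 = 0 → Ȟ^2 ≅ 0

Ȟ^0 = Z^3,  Ȟ^1 = 0,  Ȟ^2 = 0


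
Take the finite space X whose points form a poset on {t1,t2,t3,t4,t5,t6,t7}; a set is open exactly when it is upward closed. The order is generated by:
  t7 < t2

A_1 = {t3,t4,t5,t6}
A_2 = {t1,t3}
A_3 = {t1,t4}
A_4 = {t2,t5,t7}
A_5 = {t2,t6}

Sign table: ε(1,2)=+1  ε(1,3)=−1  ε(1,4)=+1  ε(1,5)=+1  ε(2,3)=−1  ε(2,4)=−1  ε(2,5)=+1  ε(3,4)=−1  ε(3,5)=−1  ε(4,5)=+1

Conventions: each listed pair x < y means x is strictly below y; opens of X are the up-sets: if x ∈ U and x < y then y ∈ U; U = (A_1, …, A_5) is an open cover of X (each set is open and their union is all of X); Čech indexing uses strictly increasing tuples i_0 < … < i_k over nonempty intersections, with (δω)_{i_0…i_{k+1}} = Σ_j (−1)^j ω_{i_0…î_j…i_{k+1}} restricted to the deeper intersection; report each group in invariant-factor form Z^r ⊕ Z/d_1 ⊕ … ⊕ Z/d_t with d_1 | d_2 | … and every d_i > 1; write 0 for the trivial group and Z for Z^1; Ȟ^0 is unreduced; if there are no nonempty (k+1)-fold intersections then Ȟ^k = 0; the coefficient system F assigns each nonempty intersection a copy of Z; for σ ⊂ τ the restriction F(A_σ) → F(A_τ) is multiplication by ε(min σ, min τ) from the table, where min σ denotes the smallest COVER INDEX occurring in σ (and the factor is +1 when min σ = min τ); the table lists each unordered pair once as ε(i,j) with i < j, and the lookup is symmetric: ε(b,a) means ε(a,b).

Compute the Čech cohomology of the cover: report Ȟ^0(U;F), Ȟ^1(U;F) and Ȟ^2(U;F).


Ȟ^0(U;F) ≅ Z, Ȟ^1(U;F) ≅ Z^2 and Ȟ^2(U;F) ≅ 0

nerve of the cover:
  A12={t3} A13={t4} A14={t5} A15={t6} A23={t1} A45={t2}
C dims 5,6; δ0: rk 4, SNF 1^4
Ȟ^0 = (5 − 4) − 0 = 1, so Ȟ^0 ≅ Z
Ȟ^1 = (6 − 0) − 4 = 2, so Ȟ^1 ≅ Z^2
Ȟ^2 = (0 − 0) − 0 = 0, so Ȟ^2 ≅ 0


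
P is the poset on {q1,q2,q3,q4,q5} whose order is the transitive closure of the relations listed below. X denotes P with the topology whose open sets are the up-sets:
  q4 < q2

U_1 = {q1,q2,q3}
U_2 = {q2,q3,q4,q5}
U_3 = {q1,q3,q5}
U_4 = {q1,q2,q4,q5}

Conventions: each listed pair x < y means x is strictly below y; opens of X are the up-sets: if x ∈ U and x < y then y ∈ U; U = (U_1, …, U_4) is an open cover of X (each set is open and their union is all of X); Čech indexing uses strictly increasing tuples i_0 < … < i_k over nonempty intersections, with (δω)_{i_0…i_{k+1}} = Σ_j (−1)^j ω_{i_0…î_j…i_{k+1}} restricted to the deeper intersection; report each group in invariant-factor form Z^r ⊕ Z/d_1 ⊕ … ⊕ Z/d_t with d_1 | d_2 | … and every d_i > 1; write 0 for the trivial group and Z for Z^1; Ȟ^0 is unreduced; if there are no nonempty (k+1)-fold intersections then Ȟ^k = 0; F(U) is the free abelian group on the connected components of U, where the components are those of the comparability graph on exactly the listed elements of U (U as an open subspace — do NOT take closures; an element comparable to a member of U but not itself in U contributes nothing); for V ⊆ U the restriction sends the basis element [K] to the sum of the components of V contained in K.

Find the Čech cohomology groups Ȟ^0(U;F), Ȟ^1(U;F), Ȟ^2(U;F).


Ȟ^0 = Z^4, Ȟ^1 = 0 and Ȟ^2 = 0

nerve simplices:
  U12={q2,q3} U13={q1,q3} U14={q1,q2} U23={q3,q5} U24={q2,q4,q5} U34={q1,q5}
  U123={q3} U124={q2} U134={q1} U234={q5}
components per intersection:
  U1: {q1} {q2} {q3}
  U2: {q2,q4} {q3} {q5}
  U3: {q1} {q3} {q5}
  U4: {q1} {q2,q4} {q5}
  U12: {q2} {q3}
  U13: {q1} {q3}
  U14: {q1} {q2}
  U23: {q3} {q5}
  U24: {q2,q4} {q5}
  U34: {q1} {q5}
  U123: {q3}
  U124: {q2}
  U134: {q1}
  U234: {q5}
C dims 12,12,4; δ0: rk 8, SNF 1^8; δ1: rk 4, SNF 1^4
degree 0: 12−8−0 = 4 → Ȟ^0 ≅ Z^4
degree 1: 12−4−8 = 0 → Ȟ^1 ≅ 0
degree 2: 4−0−4 = 0 → Ȟ^2 ≅ 0


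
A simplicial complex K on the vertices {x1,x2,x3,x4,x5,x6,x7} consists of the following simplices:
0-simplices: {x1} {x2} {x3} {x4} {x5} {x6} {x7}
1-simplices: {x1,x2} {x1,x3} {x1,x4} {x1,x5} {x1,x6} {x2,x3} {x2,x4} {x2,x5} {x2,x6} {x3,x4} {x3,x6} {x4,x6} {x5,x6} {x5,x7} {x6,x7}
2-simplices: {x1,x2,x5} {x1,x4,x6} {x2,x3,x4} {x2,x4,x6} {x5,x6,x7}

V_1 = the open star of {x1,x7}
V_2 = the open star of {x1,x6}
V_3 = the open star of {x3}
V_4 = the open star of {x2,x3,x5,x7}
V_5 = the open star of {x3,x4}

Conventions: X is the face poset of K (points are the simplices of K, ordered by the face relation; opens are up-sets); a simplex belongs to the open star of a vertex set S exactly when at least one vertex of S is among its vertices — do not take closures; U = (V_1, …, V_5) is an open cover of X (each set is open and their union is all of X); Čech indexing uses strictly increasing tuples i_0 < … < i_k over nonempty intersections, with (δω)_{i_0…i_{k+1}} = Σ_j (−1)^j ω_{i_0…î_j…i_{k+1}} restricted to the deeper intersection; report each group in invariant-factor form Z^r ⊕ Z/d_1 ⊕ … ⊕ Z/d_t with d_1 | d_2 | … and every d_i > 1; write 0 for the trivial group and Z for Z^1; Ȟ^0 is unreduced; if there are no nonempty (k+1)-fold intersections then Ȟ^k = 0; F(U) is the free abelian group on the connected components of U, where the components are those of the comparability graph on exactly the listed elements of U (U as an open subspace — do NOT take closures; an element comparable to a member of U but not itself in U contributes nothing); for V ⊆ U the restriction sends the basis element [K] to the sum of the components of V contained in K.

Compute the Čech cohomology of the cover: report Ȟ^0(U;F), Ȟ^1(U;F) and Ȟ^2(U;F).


Ȟ^0 = Z, Ȟ^1 = Z^4 and Ȟ^2 = 0

nonempty intersections:
  V1={{x1},{x7},{x1,x2},{x1,x3},{x1,x4},{x1,x5},{x1,x6},{x5,x7},{x6,x7},{x1,x2,x5},{x1,x4,x6},{x5,x6,x7}} V2={{x1},{x6},{x1,x2},{x1,x3},{x1,x4},{x1,x5},{x1,x6},{x2,x6},{x3,x6},{x4,x6},{x5,x6},{x6,x7},{x1,x2,x5},{x1,x4,x6},{x2,x4,x6},{x5,x6,x7}} V3={{x3},{x1,x3},{x2,x3},{x3,x4},{x3,x6},{x2,x3,x4}} V4={{x2},{x3},{x5},{x7},{x1,x2},{x1,x3},{x1,x5},{x2,x3},{x2,x4},{x2,x5},{x2,x6},{x3,x4},{x3,x6},{x5,x6},{x5,x7},{x6,x7},{x1,x2,x5},{x2,x3,x4},{x2,x4,x6},{x5,x6,x7}} V5={{x3},{x4},{x1,x3},{x1,x4},{x2,x3},{x2,x4},{x3,x4},{x3,x6},{x4,x6},{x1,x4,x6},{x2,x3,x4},{x2,x4,x6}}
  V12={{x1},{x1,x2},{x1,x3},{x1,x4},{x1,x5},{x1,x6},{x6,x7},{x1,x2,x5},{x1,x4,x6},{x5,x6,x7}} V13={{x1,x3}} V14={{x7},{x1,x2},{x1,x3},{x1,x5},{x5,x7},{x6,x7},{x1,x2,x5},{x5,x6,x7}} V15={{x1,x3},{x1,x4},{x1,x4,x6}} V23={{x1,x3},{x3,x6}} V24={{x1,x2},{x1,x3},{x1,x5},{x2,x6},{x3,x6},{x5,x6},{x6,x7},{x1,x2,x5},{x2,x4,x6},{x5,x6,x7}} V25={{x1,x3},{x1,x4},{x3,x6},{x4,x6},{x1,x4,x6},{x2,x4,x6}} V34={{x3},{x1,x3},{x2,x3},{x3,x4},{x3,x6},{x2,x3,x4}} V35={{x3},{x1,x3},{x2,x3},{x3,x4},{x3,x6},{x2,x3,x4}} V45={{x3},{x1,x3},{x2,x3},{x2,x4},{x3,x4},{x3,x6},{x2,x3,x4},{x2,x4,x6}}
  V123={{x1,x3}} V124={{x1,x2},{x1,x3},{x1,x5},{x6,x7},{x1,x2,x5},{x5,x6,x7}} V125={{x1,x3},{x1,x4},{x1,x4,x6}} V134={{x1,x3}} V135={{x1,x3}} V145={{x1,x3}} V234={{x1,x3},{x3,x6}} V235={{x1,x3},{x3,x6}} V245={{x1,x3},{x3,x6},{x2,x4,x6}} V345={{x3},{x1,x3},{x2,x3},{x3,x4},{x3,x6},{x2,x3,x4}}
  V1234={{x1,x3}} V1235={{x1,x3}} V1245={{x1,x3}} V1345={{x1,x3}} V2345={{x1,x3},{x3,x6}}
  V12345={{x1,x3}}
components per intersection:
  V1: {{x1},{x1,x2},{x1,x3},{x1,x4},{x1,x5},{x1,x6},{x1,x2,x5},{x1,x4,x6}} {{x7},{x5,x7},{x6,x7},{x5,x6,x7}}
  V2: {{x1},{x6},{x1,x2},{x1,x3},{x1,x4},{x1,x5},{x1,x6},{x2,x6},{x3,x6},{x4,x6},{x5,x6},{x6,x7},{x1,x2,x5},{x1,x4,x6},{x2,x4,x6},{x5,x6,x7}}
  V3: {{x3},{x1,x3},{x2,x3},{x3,x4},{x3,x6},{x2,x3,x4}}
  V4: {{x2},{x3},{x5},{x7},{x1,x2},{x1,x3},{x1,x5},{x2,x3},{x2,x4},{x2,x5},{x2,x6},{x3,x4},{x3,x6},{x5,x6},{x5,x7},{x6,x7},{x1,x2,x5},{x2,x3,x4},{x2,x4,x6},{x5,x6,x7}}
  V5: {{x3},{x4},{x1,x3},{x1,x4},{x2,x3},{x2,x4},{x3,x4},{x3,x6},{x4,x6},{x1,x4,x6},{x2,x3,x4},{x2,x4,x6}}
  V12: {{x1},{x1,x2},{x1,x3},{x1,x4},{x1,x5},{x1,x6},{x1,x2,x5},{x1,x4,x6}} {{x6,x7},{x5,x6,x7}}
  V13: {{x1,x3}}
  V14: {{x7},{x5,x7},{x6,x7},{x5,x6,x7}} {{x1,x2},{x1,x5},{x1,x2,x5}} {{x1,x3}}
  V15: {{x1,x3}} {{x1,x4},{x1,x4,x6}}
  V23: {{x1,x3}} {{x3,x6}}
  V24: {{x1,x2},{x1,x5},{x1,x2,x5}} {{x1,x3}} {{x2,x6},{x2,x4,x6}} {{x3,x6}} {{x5,x6},{x6,x7},{x5,x6,x7}}
  V25: {{x1,x3}} {{x1,x4},{x4,x6},{x1,x4,x6},{x2,x4,x6}} {{x3,x6}}
  V34: {{x3},{x1,x3},{x2,x3},{x3,x4},{x3,x6},{x2,x3,x4}}
  V35: {{x3},{x1,x3},{x2,x3},{x3,x4},{x3,x6},{x2,x3,x4}}
  V45: {{x3},{x1,x3},{x2,x3},{x2,x4},{x3,x4},{x3,x6},{x2,x3,x4},{x2,x4,x6}}
  V123: {{x1,x3}}
  V124: {{x1,x2},{x1,x5},{x1,x2,x5}} {{x1,x3}} {{x6,x7},{x5,x6,x7}}
  V125: {{x1,x3}} {{x1,x4},{x1,x4,x6}}
  V134: {{x1,x3}}
  V135: {{x1,x3}}
  V145: {{x1,x3}}
  V234: {{x1,x3}} {{x3,x6}}
  V235: {{x1,x3}} {{x3,x6}}
  V245: {{x1,x3}} {{x3,x6}} {{x2,x4,x6}}
  V345: {{x3},{x1,x3},{x2,x3},{x3,x4},{x3,x6},{x2,x3,x4}}
  V1234: {{x1,x3}}
  V1235: {{x1,x3}}
  V1245: {{x1,x3}}
  V1345: {{x1,x3}}
  V2345: {{x1,x3}} {{x3,x6}}
  V12345: {{x1,x3}}
C dims 6,21,17,6; δ0: rk 5, SNF 1^5; δ1: rk 12, SNF 1^12; δ2: rk 5, SNF 1^5
Ȟ^0: (6−5)−0=1 ⇒ Z
Ȟ^1: (21−12)−5=4 ⇒ Z^4
Ȟ^2: (17−5)−12=0 ⇒ 0


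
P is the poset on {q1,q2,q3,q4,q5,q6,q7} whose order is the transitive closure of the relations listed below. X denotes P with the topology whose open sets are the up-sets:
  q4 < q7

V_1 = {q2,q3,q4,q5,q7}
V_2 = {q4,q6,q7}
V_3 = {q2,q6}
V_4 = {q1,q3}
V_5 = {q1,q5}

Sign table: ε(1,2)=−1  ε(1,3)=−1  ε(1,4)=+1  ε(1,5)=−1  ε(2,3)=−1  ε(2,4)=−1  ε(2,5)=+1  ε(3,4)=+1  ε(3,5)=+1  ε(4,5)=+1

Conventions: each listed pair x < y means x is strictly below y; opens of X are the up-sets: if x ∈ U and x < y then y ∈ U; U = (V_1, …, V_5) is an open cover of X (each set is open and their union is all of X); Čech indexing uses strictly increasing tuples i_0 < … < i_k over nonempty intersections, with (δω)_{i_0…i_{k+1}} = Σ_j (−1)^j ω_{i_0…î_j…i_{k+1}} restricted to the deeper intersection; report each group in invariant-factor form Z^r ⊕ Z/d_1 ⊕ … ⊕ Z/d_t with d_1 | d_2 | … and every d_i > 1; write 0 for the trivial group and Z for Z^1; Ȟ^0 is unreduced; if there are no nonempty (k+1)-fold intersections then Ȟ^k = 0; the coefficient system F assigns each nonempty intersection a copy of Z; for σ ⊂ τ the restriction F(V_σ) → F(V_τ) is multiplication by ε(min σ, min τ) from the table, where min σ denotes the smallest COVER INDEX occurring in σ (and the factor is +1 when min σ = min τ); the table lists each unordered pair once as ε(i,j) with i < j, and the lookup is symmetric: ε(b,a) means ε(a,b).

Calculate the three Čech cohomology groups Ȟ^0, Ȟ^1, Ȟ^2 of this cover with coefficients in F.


nerve simplices:
  V12={q4,q7} V13={q2} V14={q3} V15={q5} V23={q6} V45={q1}
C dims 5,6; δ0: rk 5, SNF 1^4·2
degree 0: 5−5−0 = 0 → Ȟ^0 ≅ 0
degree 1: 6−0−5 = 1 plus torsion [2] → Ȟ^1 ≅ Z ⊕ Z/2
degree 2: 0−0−0 = 0 → Ȟ^2 ≅ 0

Ȟ^0 ≅ 0, Ȟ^1 ≅ Z ⊕ Z/2 and Ȟ^2 ≅ 0


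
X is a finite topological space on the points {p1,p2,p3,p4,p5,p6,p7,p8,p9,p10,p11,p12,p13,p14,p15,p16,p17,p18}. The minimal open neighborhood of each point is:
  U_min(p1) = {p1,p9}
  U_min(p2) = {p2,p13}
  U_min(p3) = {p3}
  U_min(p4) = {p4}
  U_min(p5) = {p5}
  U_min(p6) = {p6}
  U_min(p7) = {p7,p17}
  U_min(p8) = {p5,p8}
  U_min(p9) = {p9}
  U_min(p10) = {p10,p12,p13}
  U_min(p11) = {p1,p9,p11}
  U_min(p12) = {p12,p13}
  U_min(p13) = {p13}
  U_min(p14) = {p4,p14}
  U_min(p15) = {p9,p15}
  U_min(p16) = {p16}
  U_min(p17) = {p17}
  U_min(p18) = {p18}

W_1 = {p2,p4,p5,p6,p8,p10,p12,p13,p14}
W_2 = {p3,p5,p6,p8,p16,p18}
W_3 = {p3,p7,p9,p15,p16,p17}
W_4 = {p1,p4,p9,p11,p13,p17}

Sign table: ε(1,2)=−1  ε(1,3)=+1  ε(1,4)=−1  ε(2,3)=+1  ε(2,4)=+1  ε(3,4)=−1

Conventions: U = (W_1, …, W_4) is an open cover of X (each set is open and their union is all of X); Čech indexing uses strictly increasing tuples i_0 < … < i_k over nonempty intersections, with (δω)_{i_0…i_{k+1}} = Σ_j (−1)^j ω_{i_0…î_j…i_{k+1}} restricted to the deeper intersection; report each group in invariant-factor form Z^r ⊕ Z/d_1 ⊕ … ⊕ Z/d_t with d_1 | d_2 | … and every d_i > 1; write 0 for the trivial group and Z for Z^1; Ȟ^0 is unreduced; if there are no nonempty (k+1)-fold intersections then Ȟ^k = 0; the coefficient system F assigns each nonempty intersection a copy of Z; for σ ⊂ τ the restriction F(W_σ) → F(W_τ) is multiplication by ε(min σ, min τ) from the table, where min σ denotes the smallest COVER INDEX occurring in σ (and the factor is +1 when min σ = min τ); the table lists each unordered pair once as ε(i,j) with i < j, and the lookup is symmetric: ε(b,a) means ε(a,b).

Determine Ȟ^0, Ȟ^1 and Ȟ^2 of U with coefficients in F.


Ȟ^0(U;F) ≅ 0, Ȟ^1(U;F) ≅ Z/2 and Ȟ^2(U;F) ≅ 0

nerve simplices:
  W12={p5,p6,p8} W14={p4,p13} W23={p3,p16} W34={p9,p17}
C dims 4,4; δ0: rk 4, SNF 1^3·2
degree 0: 4−4−0 = 0 → Ȟ^0 ≅ 0
degree 1: 4−0−4 = 0 plus torsion [2] → Ȟ^1 ≅ Z/2
degree 2: 0−0−0 = 0 → Ȟ^2 ≅ 0


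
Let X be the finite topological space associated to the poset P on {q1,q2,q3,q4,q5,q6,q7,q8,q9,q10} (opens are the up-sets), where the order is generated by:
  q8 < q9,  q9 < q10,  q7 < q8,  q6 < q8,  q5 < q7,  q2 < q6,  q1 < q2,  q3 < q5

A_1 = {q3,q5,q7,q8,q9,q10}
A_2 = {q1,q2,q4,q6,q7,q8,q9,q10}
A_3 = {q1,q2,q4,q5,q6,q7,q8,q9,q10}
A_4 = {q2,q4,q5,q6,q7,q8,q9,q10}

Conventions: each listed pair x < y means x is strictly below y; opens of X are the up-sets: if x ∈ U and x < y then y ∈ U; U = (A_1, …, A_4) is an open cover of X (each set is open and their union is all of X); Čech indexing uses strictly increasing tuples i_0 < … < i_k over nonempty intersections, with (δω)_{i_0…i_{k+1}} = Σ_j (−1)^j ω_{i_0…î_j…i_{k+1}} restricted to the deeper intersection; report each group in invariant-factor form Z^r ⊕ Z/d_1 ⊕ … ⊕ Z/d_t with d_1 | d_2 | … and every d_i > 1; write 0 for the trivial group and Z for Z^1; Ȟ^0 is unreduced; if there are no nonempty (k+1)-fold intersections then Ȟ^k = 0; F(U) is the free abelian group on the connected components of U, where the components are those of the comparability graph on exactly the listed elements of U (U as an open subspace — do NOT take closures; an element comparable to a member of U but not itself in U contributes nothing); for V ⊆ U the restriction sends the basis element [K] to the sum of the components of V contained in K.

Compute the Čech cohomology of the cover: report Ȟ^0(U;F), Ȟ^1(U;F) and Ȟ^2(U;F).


Ȟ^0 ≅ Z^2,  Ȟ^1 ≅ 0,  Ȟ^2 ≅ 0

nerve of the cover:
  A12={q7,q8,q9,q10} A13={q5,q7,q8,q9,q10} A14={q5,q7,q8,q9,q10} A23={q1,q2,q4,q6,q7,q8,q9,q10} A24={q2,q4,q6,q7,q8,q9,q10} A34={q2,q4,q5,q6,q7,q8,q9,q10}
  A123={q7,q8,q9,q10} A124={q7,q8,q9,q10} A134={q5,q7,q8,q9,q10} A234={q2,q4,q6,q7,q8,q9,q10}
  A1234={q7,q8,q9,q10}
components per intersection:
  A1: {q3,q5,q7,q8,q9,q10}
  A2: {q1,q2,q6,q7,q8,q9,q10} {q4}
  A3: {q1,q2,q5,q6,q7,q8,q9,q10} {q4}
  A4: {q2,q5,q6,q7,q8,q9,q10} {q4}
  A12: {q7,q8,q9,q10}
  A13: {q5,q7,q8,q9,q10}
  A14: {q5,q7,q8,q9,q10}
  A23: {q1,q2,q6,q7,q8,q9,q10} {q4}
  A24: {q2,q6,q7,q8,q9,q10} {q4}
  A34: {q2,q5,q6,q7,q8,q9,q10} {q4}
  A123: {q7,q8,q9,q10}
  A124: {q7,q8,q9,q10}
  A134: {q5,q7,q8,q9,q10}
  A234: {q2,q6,q7,q8,q9,q10} {q4}
  A1234: {q7,q8,q9,q10}
C dims 7,9,5,1; δ0: rk 5, SNF 1^5; δ1: rk 4, SNF 1^4; δ2: rk 1, SNF 1^1
Ȟ^0 = (7 − 5) − 0 = 2, so Ȟ^0 ≅ Z^2
Ȟ^1 = (9 − 4) − 5 = 0, so Ȟ^1 ≅ 0
Ȟ^2 = (5 − 1) − 4 = 0, so Ȟ^2 ≅ 0


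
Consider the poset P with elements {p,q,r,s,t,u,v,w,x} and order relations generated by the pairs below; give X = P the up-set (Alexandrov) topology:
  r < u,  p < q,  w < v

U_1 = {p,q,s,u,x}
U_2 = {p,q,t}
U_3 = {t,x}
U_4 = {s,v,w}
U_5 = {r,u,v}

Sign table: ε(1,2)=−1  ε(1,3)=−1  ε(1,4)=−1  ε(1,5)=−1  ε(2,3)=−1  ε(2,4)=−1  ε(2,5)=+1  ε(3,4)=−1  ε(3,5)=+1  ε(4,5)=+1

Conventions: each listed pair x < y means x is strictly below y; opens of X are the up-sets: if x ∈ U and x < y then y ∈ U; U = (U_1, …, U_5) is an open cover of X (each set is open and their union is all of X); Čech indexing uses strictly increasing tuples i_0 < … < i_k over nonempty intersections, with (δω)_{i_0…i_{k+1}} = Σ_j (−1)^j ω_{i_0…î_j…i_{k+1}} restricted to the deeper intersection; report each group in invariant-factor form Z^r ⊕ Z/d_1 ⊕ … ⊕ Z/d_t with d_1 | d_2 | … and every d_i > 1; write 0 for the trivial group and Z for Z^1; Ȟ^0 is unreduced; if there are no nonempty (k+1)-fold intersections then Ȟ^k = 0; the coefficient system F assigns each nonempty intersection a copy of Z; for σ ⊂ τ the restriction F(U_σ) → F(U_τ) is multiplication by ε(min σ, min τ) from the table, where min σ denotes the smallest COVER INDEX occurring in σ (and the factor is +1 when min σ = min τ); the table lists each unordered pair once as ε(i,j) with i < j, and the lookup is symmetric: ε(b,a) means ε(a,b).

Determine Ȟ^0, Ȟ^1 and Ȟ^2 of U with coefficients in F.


Ȟ^0 = 0; Ȟ^1 = Z ⊕ Z/2; Ȟ^2 = 0

nerve of the cover:
  U12={p,q} U13={x} U14={s} U15={u} U23={t} U45={v}
C dims 5,6; δ0: rk 5, SNF 1^4·2
Ȟ^0 = (5 − 5) − 0 = 0, so Ȟ^0 ≅ 0
Ȟ^1 = (6 − 0) − 5 = 1 plus torsion [2], so Ȟ^1 ≅ Z ⊕ Z/2
Ȟ^2 = (0 − 0) − 0 = 0, so Ȟ^2 ≅ 0


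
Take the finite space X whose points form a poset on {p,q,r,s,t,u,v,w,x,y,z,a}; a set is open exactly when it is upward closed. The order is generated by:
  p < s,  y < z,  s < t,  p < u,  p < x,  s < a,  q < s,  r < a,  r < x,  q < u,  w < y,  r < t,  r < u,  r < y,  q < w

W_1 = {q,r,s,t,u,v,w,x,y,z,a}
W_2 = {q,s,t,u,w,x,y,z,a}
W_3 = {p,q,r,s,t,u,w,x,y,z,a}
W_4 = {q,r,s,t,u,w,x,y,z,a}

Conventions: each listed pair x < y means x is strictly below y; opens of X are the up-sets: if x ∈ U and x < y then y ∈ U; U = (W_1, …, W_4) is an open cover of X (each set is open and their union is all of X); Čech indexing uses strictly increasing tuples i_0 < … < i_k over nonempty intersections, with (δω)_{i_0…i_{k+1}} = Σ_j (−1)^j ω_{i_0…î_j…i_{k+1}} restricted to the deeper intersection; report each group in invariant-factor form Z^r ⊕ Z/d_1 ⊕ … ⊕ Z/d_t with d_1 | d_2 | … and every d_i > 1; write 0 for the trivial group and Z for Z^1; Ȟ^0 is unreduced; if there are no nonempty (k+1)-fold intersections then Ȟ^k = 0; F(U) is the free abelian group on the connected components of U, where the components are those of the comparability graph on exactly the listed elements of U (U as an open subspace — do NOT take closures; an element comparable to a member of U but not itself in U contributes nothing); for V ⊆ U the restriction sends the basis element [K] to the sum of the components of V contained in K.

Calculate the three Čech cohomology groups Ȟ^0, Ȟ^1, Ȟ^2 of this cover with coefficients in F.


Ȟ^0(U;F) ≅ Z^2, Ȟ^1(U;F) ≅ 0, Ȟ^2(U;F) ≅ 0

nonempty overlaps:
  W12={q,s,t,u,w,x,y,z,a} W13={q,r,s,t,u,w,x,y,z,a} W14={q,r,s,t,u,w,x,y,z,a} W23={q,s,t,u,w,x,y,z,a} W24={q,s,t,u,w,x,y,z,a} W34={q,r,s,t,u,w,x,y,z,a}
  W123={q,s,t,u,w,x,y,z,a} W124={q,s,t,u,w,x,y,z,a} W134={q,r,s,t,u,w,x,y,z,a} W234={q,s,t,u,w,x,y,z,a}
  W1234={q,s,t,u,w,x,y,z,a}
components per intersection:
  W1: {q,r,s,t,u,w,x,y,z,a} {v}
  W2: {q,s,t,u,w,y,z,a} {x}
  W3: {p,q,r,s,t,u,w,x,y,z,a}
  W4: {q,r,s,t,u,w,x,y,z,a}
  W12: {q,s,t,u,w,y,z,a} {x}
  W13: {q,r,s,t,u,w,x,y,z,a}
  W14: {q,r,s,t,u,w,x,y,z,a}
  W23: {q,s,t,u,w,y,z,a} {x}
  W24: {q,s,t,u,w,y,z,a} {x}
  W34: {q,r,s,t,u,w,x,y,z,a}
  W123: {q,s,t,u,w,y,z,a} {x}
  W124: {q,s,t,u,w,y,z,a} {x}
  W134: {q,r,s,t,u,w,x,y,z,a}
  W234: {q,s,t,u,w,y,z,a} {x}
  W1234: {q,s,t,u,w,y,z,a} {x}
C dims 6,9,7,2; δ0: rk 4, SNF 1^4; δ1: rk 5, SNF 1^5; δ2: rk 2, SNF 1^2
degree 0: 6−4−0 = 2 → Ȟ^0 ≅ Z^2
degree 1: 9−5−4 = 0 → Ȟ^1 ≅ 0
degree 2: 7−2−5 = 0 → Ȟ^2 ≅ 0


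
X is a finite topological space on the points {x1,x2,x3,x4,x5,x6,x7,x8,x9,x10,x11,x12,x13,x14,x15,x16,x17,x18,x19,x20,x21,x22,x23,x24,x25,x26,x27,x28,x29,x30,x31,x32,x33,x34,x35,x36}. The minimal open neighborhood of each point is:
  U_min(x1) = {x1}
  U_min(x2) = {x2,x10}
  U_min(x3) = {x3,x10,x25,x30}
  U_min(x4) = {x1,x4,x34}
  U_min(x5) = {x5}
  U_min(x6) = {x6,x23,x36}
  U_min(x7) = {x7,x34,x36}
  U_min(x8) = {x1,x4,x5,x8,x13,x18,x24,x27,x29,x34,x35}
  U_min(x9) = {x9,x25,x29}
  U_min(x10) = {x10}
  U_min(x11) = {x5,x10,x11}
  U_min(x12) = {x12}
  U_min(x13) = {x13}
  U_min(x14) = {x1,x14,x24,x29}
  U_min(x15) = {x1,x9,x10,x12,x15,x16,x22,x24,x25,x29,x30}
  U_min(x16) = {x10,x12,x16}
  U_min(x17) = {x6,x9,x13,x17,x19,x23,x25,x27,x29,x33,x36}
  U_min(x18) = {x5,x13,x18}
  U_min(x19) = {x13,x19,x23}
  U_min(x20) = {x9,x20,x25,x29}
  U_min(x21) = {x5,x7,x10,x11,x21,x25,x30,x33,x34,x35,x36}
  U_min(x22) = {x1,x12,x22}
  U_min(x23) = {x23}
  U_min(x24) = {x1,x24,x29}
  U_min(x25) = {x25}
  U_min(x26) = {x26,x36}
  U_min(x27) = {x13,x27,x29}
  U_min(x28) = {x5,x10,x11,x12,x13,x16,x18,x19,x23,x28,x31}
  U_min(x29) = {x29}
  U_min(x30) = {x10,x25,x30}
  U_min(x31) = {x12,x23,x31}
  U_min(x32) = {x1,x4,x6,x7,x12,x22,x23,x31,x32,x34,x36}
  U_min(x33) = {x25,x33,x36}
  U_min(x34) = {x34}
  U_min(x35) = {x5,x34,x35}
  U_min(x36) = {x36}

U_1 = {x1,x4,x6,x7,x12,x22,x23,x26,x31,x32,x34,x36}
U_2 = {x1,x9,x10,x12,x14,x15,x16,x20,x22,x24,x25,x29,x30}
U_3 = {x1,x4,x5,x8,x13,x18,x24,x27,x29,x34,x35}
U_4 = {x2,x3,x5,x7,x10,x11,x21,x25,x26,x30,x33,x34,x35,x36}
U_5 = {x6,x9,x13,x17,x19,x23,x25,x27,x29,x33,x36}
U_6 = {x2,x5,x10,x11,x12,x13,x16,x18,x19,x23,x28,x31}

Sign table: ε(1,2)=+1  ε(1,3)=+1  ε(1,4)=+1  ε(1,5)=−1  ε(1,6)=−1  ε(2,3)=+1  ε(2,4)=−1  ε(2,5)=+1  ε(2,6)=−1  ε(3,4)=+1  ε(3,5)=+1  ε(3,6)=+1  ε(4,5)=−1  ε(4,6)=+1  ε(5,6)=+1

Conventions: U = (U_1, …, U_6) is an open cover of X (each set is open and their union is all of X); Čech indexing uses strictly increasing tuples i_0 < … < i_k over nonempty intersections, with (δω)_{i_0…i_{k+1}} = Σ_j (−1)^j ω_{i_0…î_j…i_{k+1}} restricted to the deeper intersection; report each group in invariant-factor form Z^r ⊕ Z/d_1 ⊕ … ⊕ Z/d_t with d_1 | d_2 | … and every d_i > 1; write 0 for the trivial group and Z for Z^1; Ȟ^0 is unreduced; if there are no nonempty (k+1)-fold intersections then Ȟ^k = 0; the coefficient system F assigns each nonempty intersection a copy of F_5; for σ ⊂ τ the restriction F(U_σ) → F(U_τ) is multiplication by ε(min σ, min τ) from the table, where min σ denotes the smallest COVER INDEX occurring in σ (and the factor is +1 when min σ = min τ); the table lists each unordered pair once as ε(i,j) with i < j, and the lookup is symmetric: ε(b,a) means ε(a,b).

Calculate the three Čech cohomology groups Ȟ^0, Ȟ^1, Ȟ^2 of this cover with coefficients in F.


Ȟ^0 ≅ 0, Ȟ^1 ≅ 0 and Ȟ^2 ≅ Z/5

nerve of the cover:
  U12={x1,x12,x22} U13={x1,x4,x34} U14={x7,x26,x34,x36} U15={x6,x23,x36} U16={x12,x23,x31} U23={x1,x24,x29} U24={x10,x25,x30} U25={x9,x25,x29} U26={x10,x12,x16} U34={x5,x34,x35} U35={x13,x27,x29} U36={x5,x13,x18} U45={x25,x33,x36} U46={x2,x5,x10,x11} U56={x13,x19,x23}
  U123={x1} U126={x12} U134={x34} U145={x36} U156={x23} U235={x29} U245={x25} U246={x10} U346={x5} U356={x13}
C dims 6,15,10; δ0: rk_F5 6; δ1: rk_F5 9
Ȟ^0 = (6 − 6) − 0 = 0, so Ȟ^0 ≅ 0
Ȟ^1 = (15 − 9) − 6 = 0, so Ȟ^1 ≅ 0
Ȟ^2 = (10 − 0) − 9 = 1, so Ȟ^2 ≅ Z/5


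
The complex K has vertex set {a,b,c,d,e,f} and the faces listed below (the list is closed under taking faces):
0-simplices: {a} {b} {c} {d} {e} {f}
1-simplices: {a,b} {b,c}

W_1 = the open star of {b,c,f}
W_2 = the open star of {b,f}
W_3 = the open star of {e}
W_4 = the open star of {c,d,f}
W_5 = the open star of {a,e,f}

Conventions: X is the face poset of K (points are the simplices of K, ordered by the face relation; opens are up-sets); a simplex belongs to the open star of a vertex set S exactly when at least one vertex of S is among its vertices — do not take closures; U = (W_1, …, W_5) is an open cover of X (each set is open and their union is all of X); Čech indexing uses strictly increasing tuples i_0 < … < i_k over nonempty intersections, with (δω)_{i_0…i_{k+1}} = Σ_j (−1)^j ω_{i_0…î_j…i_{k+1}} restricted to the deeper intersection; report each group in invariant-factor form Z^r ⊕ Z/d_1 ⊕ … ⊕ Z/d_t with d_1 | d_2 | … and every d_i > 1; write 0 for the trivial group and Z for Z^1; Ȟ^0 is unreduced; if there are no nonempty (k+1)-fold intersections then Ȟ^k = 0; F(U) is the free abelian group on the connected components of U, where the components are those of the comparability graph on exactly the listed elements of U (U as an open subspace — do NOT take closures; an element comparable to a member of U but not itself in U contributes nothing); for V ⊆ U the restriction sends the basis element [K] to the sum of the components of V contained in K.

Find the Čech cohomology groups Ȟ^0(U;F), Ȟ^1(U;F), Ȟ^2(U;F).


nonempty intersections:
  W1={{b},{c},{f},{a,b},{b,c}} W2={{b},{f},{a,b},{b,c}} W3={{e}} W4={{c},{d},{f},{b,c}} W5={{a},{e},{f},{a,b}}
  W12={{b},{f},{a,b},{b,c}} W14={{c},{f},{b,c}} W15={{f},{a,b}} W24={{f},{b,c}} W25={{f},{a,b}} W35={{e}} W45={{f}}
  W124={{f},{b,c}} W125={{f},{a,b}} W145={{f}} W245={{f}}
  W1245={{f}}
components per intersection:
  W1: {{b},{c},{a,b},{b,c}} {{f}}
  W2: {{b},{a,b},{b,c}} {{f}}
  W3: {{e}}
  W4: {{c},{b,c}} {{d}} {{f}}
  W5: {{a},{a,b}} {{e}} {{f}}
  W12: {{b},{a,b},{b,c}} {{f}}
  W14: {{c},{b,c}} {{f}}
  W15: {{f}} {{a,b}}
  W24: {{f}} {{b,c}}
  W25: {{f}} {{a,b}}
  W35: {{e}}
  W45: {{f}}
  W124: {{f}} {{b,c}}
  W125: {{f}} {{a,b}}
  W145: {{f}}
  W245: {{f}}
  W1245: {{f}}
C dims 11,12,6,1; δ0: rk 7, SNF 1^7; δ1: rk 5, SNF 1^5; δ2: rk 1, SNF 1^1
Ȟ^0: (11−7)−0=4 ⇒ Z^4
Ȟ^1: (12−5)−7=0 ⇒ 0
Ȟ^2: (6−1)−5=0 ⇒ 0

Ȟ^0 ≅ Z^4; Ȟ^1 ≅ 0; Ȟ^2 ≅ 0


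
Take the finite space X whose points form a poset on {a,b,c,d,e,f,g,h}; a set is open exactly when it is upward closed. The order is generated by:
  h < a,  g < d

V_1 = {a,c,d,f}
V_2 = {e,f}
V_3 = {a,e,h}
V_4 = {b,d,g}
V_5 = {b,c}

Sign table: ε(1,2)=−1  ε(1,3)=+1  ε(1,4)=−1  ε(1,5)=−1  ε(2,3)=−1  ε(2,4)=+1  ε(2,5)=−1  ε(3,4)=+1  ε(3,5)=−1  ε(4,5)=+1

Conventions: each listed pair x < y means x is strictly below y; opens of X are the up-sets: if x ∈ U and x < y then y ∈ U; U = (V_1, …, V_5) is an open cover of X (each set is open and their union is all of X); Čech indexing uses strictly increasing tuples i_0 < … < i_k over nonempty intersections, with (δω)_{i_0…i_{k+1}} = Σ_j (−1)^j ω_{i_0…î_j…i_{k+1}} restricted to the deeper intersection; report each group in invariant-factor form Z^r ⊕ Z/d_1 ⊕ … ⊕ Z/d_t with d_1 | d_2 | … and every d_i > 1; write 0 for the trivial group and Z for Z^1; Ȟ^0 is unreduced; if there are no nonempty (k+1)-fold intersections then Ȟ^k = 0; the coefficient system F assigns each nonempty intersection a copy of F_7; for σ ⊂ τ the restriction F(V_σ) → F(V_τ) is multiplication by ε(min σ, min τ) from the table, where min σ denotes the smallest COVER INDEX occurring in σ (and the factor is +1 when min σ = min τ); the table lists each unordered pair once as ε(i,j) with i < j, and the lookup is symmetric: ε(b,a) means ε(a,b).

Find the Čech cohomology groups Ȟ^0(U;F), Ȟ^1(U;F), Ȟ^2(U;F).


Ȟ^0 = Z/7, Ȟ^1 = Z/7 ⊕ Z/7, Ȟ^2 = 0

nonempty intersections:
  V12={f} V13={a} V14={d} V15={c} V23={e} V45={b}
C dims 5,6; δ0: rk_F7 4
Ȟ^0: (5−4)−0=1 ⇒ Z/7
Ȟ^1: (6−0)−4=2 ⇒ Z/7 ⊕ Z/7
Ȟ^2: (0−0)−0=0 ⇒ 0
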